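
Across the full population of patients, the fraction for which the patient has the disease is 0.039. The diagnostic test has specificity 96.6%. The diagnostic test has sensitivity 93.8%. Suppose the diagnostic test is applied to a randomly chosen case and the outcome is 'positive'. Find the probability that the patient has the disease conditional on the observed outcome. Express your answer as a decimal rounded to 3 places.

P(H | E) ≈ 0.528

Let H be the event that the patient has the disease. P(H) = 0.039, so P(¬H) = 0.961. With E the 'positive' result, P(E|H) = 0.938 and P(E|¬H) = 0.034.
P(E) = 0.938·0.039 + 0.034·0.961 = 0.036582 + 0.032674 = 0.069256.
By Bayes' theorem, P(H|E) = 0.036582 / 0.069256 = 0.528.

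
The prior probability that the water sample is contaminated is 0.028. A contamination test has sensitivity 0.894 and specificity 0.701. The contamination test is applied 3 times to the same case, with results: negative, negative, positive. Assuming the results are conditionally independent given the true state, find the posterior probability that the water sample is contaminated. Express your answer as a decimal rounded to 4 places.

Let H be the event that the water sample is contaminated; start with P(H) = 0.028. P('positive'|H) = 0.894, P('positive'|¬H) = 0.299.
Update on result 1 ('negative'): P(H) ← 0.106·0.0280 / (0.106·0.0280 + 0.701·0.9720) = 0.0029680/0.68434 = 0.0043.
Update on result 2 ('negative'): P(H) ← 0.106·0.0043 / (0.106·0.0043 + 0.701·0.9957) = 0.00045972/0.69842 = 0.0007.
Update on result 3 ('positive'): P(H) ← 0.894·0.0007 / (0.894·0.0007 + 0.299·0.9993) = 0.00058846/0.29939 = 0.0020.

Posterior P(H) ≈ 0.0020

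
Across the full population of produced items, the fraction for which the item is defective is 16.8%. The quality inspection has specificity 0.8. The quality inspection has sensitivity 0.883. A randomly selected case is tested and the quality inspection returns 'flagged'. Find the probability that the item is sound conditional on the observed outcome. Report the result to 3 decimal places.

Let H be the event that the item is defective. P(H) = 0.168, so P(¬H) = 0.832. With E the 'flagged' result, P(E|H) = 0.883 and P(E|¬H) = 0.2.
P(E) = 0.883·0.168 + 0.2·0.832 = 0.14834 + 0.16640 = 0.31474.
By Bayes' theorem, P(H|E) = 0.14834 / 0.31474 = 0.471. Hence P(¬H|E) = 1 − 0.471 = 0.529.

P(¬H | E) ≈ 0.529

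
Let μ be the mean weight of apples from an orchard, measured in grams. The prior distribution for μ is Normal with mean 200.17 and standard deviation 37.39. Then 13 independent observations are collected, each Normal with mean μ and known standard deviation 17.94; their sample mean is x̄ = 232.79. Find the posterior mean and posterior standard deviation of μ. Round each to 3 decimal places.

With known σ, the Normal prior is conjugate. Weight on the data is w = (n/σ²)/(n/σ² + 1/τ₀²) = 0.0403923/(0.0403923+0.00071530) = 0.98260.
Posterior mean = w·x̄ + (1−w)·μ₀ = 0.98260·232.79 + 0.017401·200.17 = 232.222. Posterior variance = 1/(0.0403923+0.00071530) = 24.3264, so SD = 4.932.

Posterior mean ≈ 232.222; posterior SD ≈ 4.932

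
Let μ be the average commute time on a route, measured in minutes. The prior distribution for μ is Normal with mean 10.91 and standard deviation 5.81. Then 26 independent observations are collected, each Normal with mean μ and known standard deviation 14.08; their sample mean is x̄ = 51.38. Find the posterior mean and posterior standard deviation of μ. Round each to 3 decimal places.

Prior precision 1/τ₀² = 1/5.81² = 0.0296243; data precision n/σ² = 26/14.08² = 0.131150.
Posterior precision = 0.0296243 + 0.131150 = 0.160774, giving posterior SD = 1/√0.160774 = 2.494.
Posterior mean = (0.0296243·10.91 + 0.131150·51.38) / 0.160774 = 43.923.

Posterior mean ≈ 43.923; posterior SD ≈ 2.494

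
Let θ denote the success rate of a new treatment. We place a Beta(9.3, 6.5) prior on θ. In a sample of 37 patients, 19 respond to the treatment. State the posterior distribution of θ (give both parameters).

Observing 19 successes and 18 failures updates Beta(9.3, 6.5) by adding the success and failure counts to the two shape parameters: α = 9.3+19 = 28.3, β = 6.5+18 = 24.5.

Posterior: Beta(28.3, 24.5)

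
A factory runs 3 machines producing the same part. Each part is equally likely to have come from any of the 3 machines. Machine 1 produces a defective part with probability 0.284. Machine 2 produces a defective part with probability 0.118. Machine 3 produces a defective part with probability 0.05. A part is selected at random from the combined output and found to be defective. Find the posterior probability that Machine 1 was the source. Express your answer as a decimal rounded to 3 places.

Tabulate prior·likelihood by source: [1] prior 0.333333, lik 0.284, product 0.09467; [2] prior 0.333333, lik 0.118, product 0.03933; [3] prior 0.333333, lik 0.05, product 0.01667.
Normalizing constant = 0.15067; the posterior for Machine 1 is its product over the sum, 0.09467/0.15067 = 0.628.

Posterior probability ≈ 0.628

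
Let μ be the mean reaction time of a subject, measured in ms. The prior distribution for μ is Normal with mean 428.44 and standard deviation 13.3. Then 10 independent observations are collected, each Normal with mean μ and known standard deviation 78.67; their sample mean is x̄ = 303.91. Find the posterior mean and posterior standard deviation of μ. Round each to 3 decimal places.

Posterior mean ≈ 400.759; posterior SD ≈ 11.729

Prior precision 1/τ₀² = 1/13.3² = 0.00565323; data precision n/σ² = 10/78.67² = 0.00161578.
Posterior precision = 0.00565323 + 0.00161578 = 0.00726901, giving posterior SD = 1/√0.00726901 = 11.729.
Posterior mean = (0.00565323·428.44 + 0.00161578·303.91) / 0.00726901 = 400.759.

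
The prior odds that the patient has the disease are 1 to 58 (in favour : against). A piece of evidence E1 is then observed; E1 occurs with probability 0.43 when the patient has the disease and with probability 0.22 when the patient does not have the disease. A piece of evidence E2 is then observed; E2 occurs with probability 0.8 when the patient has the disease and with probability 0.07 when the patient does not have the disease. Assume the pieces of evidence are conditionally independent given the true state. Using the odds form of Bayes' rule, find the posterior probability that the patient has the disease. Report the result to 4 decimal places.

Prior odds = 1/58 = 0.017241.
Likelihood ratio for E1 = 0.43/0.22 = 1.9545.
Likelihood ratio for E2 = 0.8/0.07 = 11.429.
Posterior odds = prior odds × LR₁ × LR₂ = 0.38513.
Posterior probability = odds/(1+odds) = 0.38513/1.3851 = 0.2780.

Posterior probability ≈ 0.2780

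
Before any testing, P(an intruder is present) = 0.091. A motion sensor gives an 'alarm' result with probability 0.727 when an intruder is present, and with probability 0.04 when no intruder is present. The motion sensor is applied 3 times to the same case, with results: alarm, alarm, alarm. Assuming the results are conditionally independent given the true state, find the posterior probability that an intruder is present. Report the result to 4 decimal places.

Posterior P(H) ≈ 0.9983

Let H be the event that an intruder is present; start with P(H) = 0.091. P('alarm'|H) = 0.727, P('alarm'|¬H) = 0.04.
Update on result 1 ('alarm'): P(H) ← 0.727·0.0910 / (0.727·0.0910 + 0.04·0.9090) = 0.066157/0.10252 = 0.6453.
Update on result 2 ('alarm'): P(H) ← 0.727·0.6453 / (0.727·0.6453 + 0.04·0.3547) = 0.46915/0.48334 = 0.9706.
Update on result 3 ('alarm'): P(H) ← 0.727·0.9706 / (0.727·0.9706 + 0.04·0.0294) = 0.70566/0.70684 = 0.9983.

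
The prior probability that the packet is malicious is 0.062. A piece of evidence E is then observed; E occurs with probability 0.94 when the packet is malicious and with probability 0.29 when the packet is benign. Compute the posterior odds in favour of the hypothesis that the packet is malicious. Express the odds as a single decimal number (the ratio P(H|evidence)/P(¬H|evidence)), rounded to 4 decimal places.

Prior odds = 0.062/(1−0.062) = 0.066098.
Likelihood ratio for E = 0.94/0.29 = 3.2414.
Posterior odds = prior odds × LR = 0.21425.

Posterior odds ≈ 0.2142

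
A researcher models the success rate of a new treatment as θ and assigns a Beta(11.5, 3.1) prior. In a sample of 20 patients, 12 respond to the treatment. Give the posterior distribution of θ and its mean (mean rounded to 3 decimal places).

Observing 12 successes and 8 failures updates Beta(11.5, 3.1) by adding the success and failure counts to the two shape parameters: α = 11.5+12 = 23.5, β = 3.1+8 = 11.1.
Posterior mean = α/(α+β) = 23.5/34.6 = 0.679.

Posterior: Beta(23.5, 11.1); mean ≈ 0.679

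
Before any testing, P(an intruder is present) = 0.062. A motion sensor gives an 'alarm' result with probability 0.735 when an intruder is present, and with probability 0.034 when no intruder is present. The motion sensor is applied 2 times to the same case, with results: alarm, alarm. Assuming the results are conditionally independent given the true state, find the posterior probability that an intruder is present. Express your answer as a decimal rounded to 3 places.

Let H be the event that an intruder is present; start with P(H) = 0.062. P('alarm'|H) = 0.735, P('alarm'|¬H) = 0.034.
Update on result 1 ('alarm'): P(H) ← 0.735·0.0620 / (0.735·0.0620 + 0.034·0.9380) = 0.045570/0.077462 = 0.5883.
Update on result 2 ('alarm'): P(H) ← 0.735·0.5883 / (0.735·0.5883 + 0.034·0.4117) = 0.43239/0.44639 = 0.9686.

Posterior P(H) ≈ 0.969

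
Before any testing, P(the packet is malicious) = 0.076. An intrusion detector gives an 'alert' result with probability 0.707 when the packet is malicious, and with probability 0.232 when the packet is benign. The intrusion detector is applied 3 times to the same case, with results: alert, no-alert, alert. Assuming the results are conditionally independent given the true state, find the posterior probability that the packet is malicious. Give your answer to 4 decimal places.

Posterior P(H) ≈ 0.2257

With H the event that the packet is malicious, the joint likelihood of the observed sequence is P(data|H) = 0.707·0.293·0.707 = 0.14646 and P(data|¬H) = 0.232·0.768·0.232 = 0.041337.
Bayes: P(H|data) = 0.076·0.14646 / (0.076·0.14646 + 0.924·0.041337) = 0.011131/0.049326 = 0.2257.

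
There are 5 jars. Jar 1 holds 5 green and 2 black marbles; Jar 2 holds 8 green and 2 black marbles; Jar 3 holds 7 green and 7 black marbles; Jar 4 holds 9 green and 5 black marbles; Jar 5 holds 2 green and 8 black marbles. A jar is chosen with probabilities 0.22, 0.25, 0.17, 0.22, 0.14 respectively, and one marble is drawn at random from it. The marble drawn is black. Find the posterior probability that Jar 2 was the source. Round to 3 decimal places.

Tabulate prior·likelihood by source: [1] prior 0.22, lik 0.2857, product 0.06286; [2] prior 0.25, lik 0.2, product 0.05000; [3] prior 0.17, lik 0.5, product 0.08500; [4] prior 0.22, lik 0.3571, product 0.07857; [5] prior 0.14, lik 0.8, product 0.1120.
Normalizing constant = 0.38843; the posterior for Jar 2 is its product over the sum, 0.05000/0.38843 = 0.129.

Posterior probability ≈ 0.129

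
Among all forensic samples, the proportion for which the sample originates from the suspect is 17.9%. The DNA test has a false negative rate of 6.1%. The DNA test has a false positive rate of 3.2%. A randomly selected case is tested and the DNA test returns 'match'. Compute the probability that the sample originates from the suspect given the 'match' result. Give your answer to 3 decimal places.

P(H | E) ≈ 0.865

Let H be the event that the sample originates from the suspect. P(H) = 0.179, so P(¬H) = 0.821. With E the 'match' result, P(E|H) = 0.939 and P(E|¬H) = 0.032.
P(E) = 0.939·0.179 + 0.032·0.821 = 0.16808 + 0.026272 = 0.19435.
By Bayes' theorem, P(H|E) = 0.16808 / 0.19435 = 0.865.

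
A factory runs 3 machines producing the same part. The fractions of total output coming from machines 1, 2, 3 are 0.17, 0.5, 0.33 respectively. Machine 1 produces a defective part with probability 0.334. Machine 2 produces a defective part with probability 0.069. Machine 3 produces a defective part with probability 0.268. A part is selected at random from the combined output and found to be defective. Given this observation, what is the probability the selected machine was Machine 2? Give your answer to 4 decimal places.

Posterior probability ≈ 0.1920

Tabulate prior·likelihood by source: [1] prior 0.17, lik 0.334, product 0.05678; [2] prior 0.5, lik 0.069, product 0.03450; [3] prior 0.33, lik 0.268, product 0.08844.
Normalizing constant = 0.17972; the posterior for Machine 2 is its product over the sum, 0.03450/0.17972 = 0.1920.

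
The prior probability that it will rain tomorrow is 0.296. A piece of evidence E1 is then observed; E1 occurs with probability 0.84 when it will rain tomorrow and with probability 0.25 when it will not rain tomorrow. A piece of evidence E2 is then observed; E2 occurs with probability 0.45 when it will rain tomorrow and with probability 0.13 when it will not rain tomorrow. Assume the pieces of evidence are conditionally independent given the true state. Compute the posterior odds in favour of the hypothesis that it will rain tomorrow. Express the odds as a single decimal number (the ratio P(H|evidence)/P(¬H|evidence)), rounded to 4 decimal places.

Prior odds = 0.296/(1−0.296) = 0.42045. In log-odds, ln(0.42045) = -0.86642.
Add log likelihood ratios: ln(3.3600) + ln(3.4615) = 2.4537.
Posterior log-odds = 1.5872, so posterior odds = exp(1.5872) = 4.8902.

Posterior odds ≈ 4.8902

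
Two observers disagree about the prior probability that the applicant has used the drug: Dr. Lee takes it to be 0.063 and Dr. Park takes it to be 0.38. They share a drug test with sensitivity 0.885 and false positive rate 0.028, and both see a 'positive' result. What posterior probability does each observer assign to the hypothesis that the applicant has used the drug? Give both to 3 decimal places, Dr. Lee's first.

Dr. Lee: 0.680; Dr. Park: 0.951

P('+'|H) = 0.885, P('+'|¬H) = 0.028.
Dr. Lee: numerator 0.885·0.063 = 0.055755; evidence = 0.055755+0.028·0.937 = 0.081991; posterior = 0.680.
Dr. Park: numerator 0.885·0.38 = 0.33630; evidence = 0.33630+0.028·0.62 = 0.35366; posterior = 0.951.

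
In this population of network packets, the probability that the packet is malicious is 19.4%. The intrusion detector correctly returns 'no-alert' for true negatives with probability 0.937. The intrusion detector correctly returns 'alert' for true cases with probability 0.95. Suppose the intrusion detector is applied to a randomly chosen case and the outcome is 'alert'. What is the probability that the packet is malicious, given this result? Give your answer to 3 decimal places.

Let H be the event that the packet is malicious. P(H) = 0.194, so P(¬H) = 0.806. With E the 'alert' result, P(E|H) = 0.95 and P(E|¬H) = 0.063.
P(E) = 0.95·0.194 + 0.063·0.806 = 0.18430 + 0.050778 = 0.23508.
By Bayes' theorem, P(H|E) = 0.18430 / 0.23508 = 0.784.

P(H | E) ≈ 0.784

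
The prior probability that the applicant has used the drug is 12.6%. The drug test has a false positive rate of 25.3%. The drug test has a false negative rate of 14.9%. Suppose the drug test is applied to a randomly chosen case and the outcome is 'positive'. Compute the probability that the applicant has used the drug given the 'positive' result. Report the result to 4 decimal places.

P(H | E) ≈ 0.3266

Write H for 'the applicant has used the drug'. Prior odds H:¬H = 0.126/0.874 = 0.14416. For the 'positive' outcome, the likelihood ratio is 0.851/0.253 = 3.3636.
Posterior odds = 0.14416 × 3.3636 = 0.48492, so P(H|E) = 0.48492/(1+0.48492) = 0.3266.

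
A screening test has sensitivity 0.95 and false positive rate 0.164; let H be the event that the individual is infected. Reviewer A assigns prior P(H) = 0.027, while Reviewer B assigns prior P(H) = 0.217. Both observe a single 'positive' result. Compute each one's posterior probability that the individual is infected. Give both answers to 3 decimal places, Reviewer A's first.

The likelihood ratio for a 'positive' result is 0.95/0.164 = 5.7927.
Reviewer A: prior odds 0.027/0.973 = 0.027749; posterior odds 0.16074; posterior probability 0.138.
Reviewer B: prior odds 0.217/0.783 = 0.27714; posterior odds 1.6054; posterior probability 0.616.

Reviewer A: 0.138; Reviewer B: 0.616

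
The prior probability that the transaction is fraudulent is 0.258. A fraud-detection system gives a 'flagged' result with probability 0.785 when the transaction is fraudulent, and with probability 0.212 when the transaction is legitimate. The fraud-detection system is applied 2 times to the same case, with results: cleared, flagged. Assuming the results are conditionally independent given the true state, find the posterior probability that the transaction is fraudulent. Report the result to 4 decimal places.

With H the event that the transaction is fraudulent, the joint likelihood of the observed sequence is P(data|H) = 0.215·0.785 = 0.16878 and P(data|¬H) = 0.788·0.212 = 0.16706.
Bayes: P(H|data) = 0.258·0.16878 / (0.258·0.16878 + 0.742·0.16706) = 0.043544/0.16750 = 0.2600.

Posterior P(H) ≈ 0.2600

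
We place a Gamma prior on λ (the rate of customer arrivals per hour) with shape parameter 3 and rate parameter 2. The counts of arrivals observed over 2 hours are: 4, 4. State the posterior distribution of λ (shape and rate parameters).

Posterior: Gamma(shape=11, rate=4)

The Poisson likelihood adds the total count to the shape and the number of exposure periods to the rate. Here ∑xᵢ = 8 and n = 2, so shape 3→11 and rate 2→4.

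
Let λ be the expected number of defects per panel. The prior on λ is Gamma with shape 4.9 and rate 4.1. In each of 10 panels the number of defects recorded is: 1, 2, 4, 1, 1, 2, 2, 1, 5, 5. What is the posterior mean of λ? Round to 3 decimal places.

The Poisson likelihood adds the total count to the shape and the number of exposure periods to the rate. Here ∑xᵢ = 24 and n = 10, so shape 4.9→28.9 and rate 4.1→14.1.
Posterior mean = shape/rate = 28.9/14.1 = 2.050.

Posterior mean ≈ 2.050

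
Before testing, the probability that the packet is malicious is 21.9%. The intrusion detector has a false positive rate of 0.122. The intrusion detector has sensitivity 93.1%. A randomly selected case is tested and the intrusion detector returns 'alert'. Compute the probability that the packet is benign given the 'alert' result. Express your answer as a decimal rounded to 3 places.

Write H for 'the packet is malicious'. Prior odds H:¬H = 0.219/0.781 = 0.28041. For the 'alert' outcome, the likelihood ratio is 0.931/0.122 = 7.6311.
Posterior odds = 0.28041 × 7.6311 = 2.1398, so P(H|E) = 2.1398/(1+2.1398) = 0.682. Then P(¬H|E) = 1 − 0.682 = 0.318.

P(¬H | E) ≈ 0.318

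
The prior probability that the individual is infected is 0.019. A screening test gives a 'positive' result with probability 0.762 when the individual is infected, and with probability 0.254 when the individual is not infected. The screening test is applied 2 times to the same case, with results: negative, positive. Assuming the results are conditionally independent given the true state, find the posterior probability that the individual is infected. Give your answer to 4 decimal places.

Let H be the event that the individual is infected; start with P(H) = 0.019. P('positive'|H) = 0.762, P('positive'|¬H) = 0.254.
Update on result 1 ('negative'): P(H) ← 0.238·0.0190 / (0.238·0.0190 + 0.746·0.9810) = 0.0045220/0.73635 = 0.0061.
Update on result 2 ('positive'): P(H) ← 0.762·0.0061 / (0.762·0.0061 + 0.254·0.9939) = 0.0046795/0.25712 = 0.0182.

Posterior P(H) ≈ 0.0182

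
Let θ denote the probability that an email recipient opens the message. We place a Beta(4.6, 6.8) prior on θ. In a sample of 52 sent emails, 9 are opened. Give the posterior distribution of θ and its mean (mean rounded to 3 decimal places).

The binomial likelihood is conjugate to the Beta prior: with 9 successes and 43 failures, the posterior is Beta(4.6+9, 6.8+43) = Beta(13.6, 49.8).
Posterior mean = α/(α+β) = 13.6/63.4 = 0.215.

Posterior: Beta(13.6, 49.8); mean ≈ 0.215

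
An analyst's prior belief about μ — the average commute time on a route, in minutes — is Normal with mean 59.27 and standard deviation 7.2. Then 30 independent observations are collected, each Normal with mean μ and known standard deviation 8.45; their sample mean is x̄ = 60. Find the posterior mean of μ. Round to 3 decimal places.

Prior precision 1/τ₀² = 1/7.2² = 0.0192901; data precision n/σ² = 30/8.45² = 0.420153.
Posterior precision = 0.0192901 + 0.420153 = 0.439443.
Posterior mean = (0.0192901·59.27 + 0.420153·60) / 0.439443 = 59.968.

Posterior mean ≈ 59.968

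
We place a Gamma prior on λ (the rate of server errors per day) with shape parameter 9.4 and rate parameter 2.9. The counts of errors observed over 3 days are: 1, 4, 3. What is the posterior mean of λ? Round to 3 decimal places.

Posterior mean ≈ 2.949

Total count ∑xᵢ = 8 over n = 3 days.
Gamma is conjugate to the Poisson likelihood: posterior is Gamma(shape = 9.4+8 = 17.4, rate = 2.9+3 = 5.9).
Posterior mean = shape/rate = 17.4/5.9 = 2.949.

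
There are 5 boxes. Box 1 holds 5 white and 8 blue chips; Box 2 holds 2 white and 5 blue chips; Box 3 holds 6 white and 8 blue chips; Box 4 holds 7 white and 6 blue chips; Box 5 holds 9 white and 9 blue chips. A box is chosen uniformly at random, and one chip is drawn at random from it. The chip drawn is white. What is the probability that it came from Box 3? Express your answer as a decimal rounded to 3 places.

Posterior probability ≈ 0.201

Tabulate prior·likelihood by source: [1] prior 0.2, lik 0.3846, product 0.07692; [2] prior 0.2, lik 0.2857, product 0.05714; [3] prior 0.2, lik 0.4286, product 0.08571; [4] prior 0.2, lik 0.5385, product 0.1077; [5] prior 0.2, lik 0.5, product 0.1000.
Normalizing constant = 0.42747; the posterior for Box 3 is its product over the sum, 0.08571/0.42747 = 0.201.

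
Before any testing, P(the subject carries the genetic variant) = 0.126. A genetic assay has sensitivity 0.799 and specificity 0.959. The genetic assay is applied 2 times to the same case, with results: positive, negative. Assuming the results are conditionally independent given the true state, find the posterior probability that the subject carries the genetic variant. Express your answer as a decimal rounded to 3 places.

Posterior P(H) ≈ 0.371

With H the event that the subject carries the genetic variant, the joint likelihood of the observed sequence is P(data|H) = 0.799·0.201 = 0.16060 and P(data|¬H) = 0.041·0.959 = 0.039319.
Bayes: P(H|data) = 0.126·0.16060 / (0.126·0.16060 + 0.874·0.039319) = 0.020235/0.054600 = 0.3706.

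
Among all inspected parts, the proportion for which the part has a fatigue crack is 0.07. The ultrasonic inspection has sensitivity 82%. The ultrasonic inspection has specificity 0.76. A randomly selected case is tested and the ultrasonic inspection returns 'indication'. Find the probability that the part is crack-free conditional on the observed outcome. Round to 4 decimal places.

P(¬H | E) ≈ 0.7954

Let H be the event that the part has a fatigue crack. P(H) = 0.07, so P(¬H) = 0.93. With E the 'indication' result, P(E|H) = 0.82 and P(E|¬H) = 0.24.
P(E) = 0.82·0.07 + 0.24·0.93 = 0.057400 + 0.22320 = 0.28060.
By Bayes' theorem, P(H|E) = 0.057400 / 0.28060 = 0.2046. Hence P(¬H|E) = 1 − 0.2046 = 0.7954.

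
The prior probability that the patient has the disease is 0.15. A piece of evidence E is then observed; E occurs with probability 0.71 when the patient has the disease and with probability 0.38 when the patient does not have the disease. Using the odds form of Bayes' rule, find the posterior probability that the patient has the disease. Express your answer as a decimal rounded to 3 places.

Posterior probability ≈ 0.248

Prior odds = 0.15/(1−0.15) = 0.17647.
Likelihood ratio for E = 0.71/0.38 = 1.8684.
Posterior odds = prior odds × LR = 0.32972.
Posterior probability = odds/(1+odds) = 0.32972/1.3297 = 0.248.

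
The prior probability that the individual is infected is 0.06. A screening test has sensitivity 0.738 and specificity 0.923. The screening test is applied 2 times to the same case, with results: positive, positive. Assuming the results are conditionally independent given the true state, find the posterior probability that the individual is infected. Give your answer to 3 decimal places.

With H the event that the individual is infected, the joint likelihood of the observed sequence is P(data|H) = 0.738·0.738 = 0.54464 and P(data|¬H) = 0.077·0.077 = 0.0059290.
Bayes: P(H|data) = 0.06·0.54464 / (0.06·0.54464 + 0.94·0.0059290) = 0.032679/0.038252 = 0.8543.

Posterior P(H) ≈ 0.854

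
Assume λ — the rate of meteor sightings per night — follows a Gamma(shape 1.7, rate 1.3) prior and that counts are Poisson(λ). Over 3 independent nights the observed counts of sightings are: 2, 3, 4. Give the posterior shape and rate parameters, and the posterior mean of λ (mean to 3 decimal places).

Total count ∑xᵢ = 9 over n = 3 nights.
Gamma is conjugate to the Poisson likelihood: posterior is Gamma(shape = 1.7+9 = 10.7, rate = 1.3+3 = 4.3).
Posterior mean = shape/rate = 10.7/4.3 = 2.488.

Posterior: Gamma(shape=10.7, rate=4.3); mean ≈ 2.488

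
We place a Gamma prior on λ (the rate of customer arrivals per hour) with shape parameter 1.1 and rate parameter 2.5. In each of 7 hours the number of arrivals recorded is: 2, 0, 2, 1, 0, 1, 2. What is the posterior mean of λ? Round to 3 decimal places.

Posterior mean ≈ 0.958

Total count ∑xᵢ = 8 over n = 7 hours.
Gamma is conjugate to the Poisson likelihood: posterior is Gamma(shape = 1.1+8 = 9.1, rate = 2.5+7 = 9.5).
E[λ | data] = 9.1/9.5 = 0.958.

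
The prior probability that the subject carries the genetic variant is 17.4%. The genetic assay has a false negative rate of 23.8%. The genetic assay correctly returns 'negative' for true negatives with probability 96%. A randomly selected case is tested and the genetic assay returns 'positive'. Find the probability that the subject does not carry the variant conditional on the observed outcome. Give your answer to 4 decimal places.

P(¬H | E) ≈ 0.1995

Write H for 'the subject carries the genetic variant'. Prior odds H:¬H = 0.174/0.826 = 0.21065. For the 'positive' outcome, the likelihood ratio is 0.762/0.04 = 19.050.
Posterior odds = 0.21065 × 19.050 = 4.0130, so P(H|E) = 4.0130/(1+4.0130) = 0.8005. Then P(¬H|E) = 1 − 0.8005 = 0.1995.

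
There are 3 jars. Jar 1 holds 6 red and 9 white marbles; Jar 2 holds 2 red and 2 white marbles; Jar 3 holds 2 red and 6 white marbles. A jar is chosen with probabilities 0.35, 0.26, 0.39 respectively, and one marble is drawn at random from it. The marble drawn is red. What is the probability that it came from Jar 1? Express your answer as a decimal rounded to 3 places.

Posterior probability ≈ 0.381

Tabulate prior·likelihood by source: [1] prior 0.35, lik 0.4, product 0.1400; [2] prior 0.26, lik 0.5, product 0.1300; [3] prior 0.39, lik 0.25, product 0.09750.
Normalizing constant = 0.36750; the posterior for Jar 1 is its product over the sum, 0.1400/0.36750 = 0.381.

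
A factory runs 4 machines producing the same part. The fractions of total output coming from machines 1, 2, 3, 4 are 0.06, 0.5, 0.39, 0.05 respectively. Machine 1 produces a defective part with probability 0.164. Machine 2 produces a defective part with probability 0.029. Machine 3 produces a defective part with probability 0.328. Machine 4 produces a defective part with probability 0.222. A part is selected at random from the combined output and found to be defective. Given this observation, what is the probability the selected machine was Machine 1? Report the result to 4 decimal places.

Posterior probability ≈ 0.0602

Tabulate prior·likelihood by source: [1] prior 0.06, lik 0.164, product 0.009840; [2] prior 0.5, lik 0.029, product 0.01450; [3] prior 0.39, lik 0.328, product 0.1279; [4] prior 0.05, lik 0.222, product 0.01110.
Normalizing constant = 0.16336; the posterior for Machine 1 is its product over the sum, 0.009840/0.16336 = 0.0602.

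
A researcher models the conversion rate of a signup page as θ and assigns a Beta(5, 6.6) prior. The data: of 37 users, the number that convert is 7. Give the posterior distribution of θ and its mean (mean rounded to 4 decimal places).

The binomial likelihood is conjugate to the Beta prior: with 7 successes and 30 failures, the posterior is Beta(5+7, 6.6+30) = Beta(12, 36.6).
E[θ | data] = 12/(12+36.6) = 0.2469.

Posterior: Beta(12, 36.6); mean ≈ 0.2469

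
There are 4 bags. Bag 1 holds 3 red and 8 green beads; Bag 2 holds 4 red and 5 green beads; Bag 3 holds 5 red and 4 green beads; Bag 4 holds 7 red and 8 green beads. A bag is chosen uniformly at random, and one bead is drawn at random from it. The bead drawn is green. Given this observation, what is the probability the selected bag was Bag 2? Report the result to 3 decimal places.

Posterior probability ≈ 0.246

Tabulate prior·likelihood by source: [1] prior 0.25, lik 0.7273, product 0.1818; [2] prior 0.25, lik 0.5556, product 0.1389; [3] prior 0.25, lik 0.4444, product 0.1111; [4] prior 0.25, lik 0.5333, product 0.1333.
Normalizing constant = 0.56515; the posterior for Bag 2 is its product over the sum, 0.1389/0.56515 = 0.246.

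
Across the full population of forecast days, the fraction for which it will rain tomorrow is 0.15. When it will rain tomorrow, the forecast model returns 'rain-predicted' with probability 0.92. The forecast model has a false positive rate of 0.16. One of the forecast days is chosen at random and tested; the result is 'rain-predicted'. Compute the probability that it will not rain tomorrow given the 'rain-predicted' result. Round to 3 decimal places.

P(¬H | E) ≈ 0.496

Let H be the event that it will rain tomorrow. P(H) = 0.15, so P(¬H) = 0.85. With E the 'rain-predicted' result, P(E|H) = 0.92 and P(E|¬H) = 0.16.
P(E) = 0.92·0.15 + 0.16·0.85 = 0.13800 + 0.13600 = 0.27400.
By Bayes' theorem, P(H|E) = 0.13800 / 0.27400 = 0.504. Hence P(¬H|E) = 1 − 0.504 = 0.496.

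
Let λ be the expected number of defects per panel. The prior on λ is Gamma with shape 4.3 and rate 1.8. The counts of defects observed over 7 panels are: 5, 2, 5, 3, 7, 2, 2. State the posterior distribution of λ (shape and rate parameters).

Total count ∑xᵢ = 26 over n = 7 panels.
Gamma is conjugate to the Poisson likelihood: posterior is Gamma(shape = 4.3+26 = 30.3, rate = 1.8+7 = 8.8).

Posterior: Gamma(shape=30.3, rate=8.8)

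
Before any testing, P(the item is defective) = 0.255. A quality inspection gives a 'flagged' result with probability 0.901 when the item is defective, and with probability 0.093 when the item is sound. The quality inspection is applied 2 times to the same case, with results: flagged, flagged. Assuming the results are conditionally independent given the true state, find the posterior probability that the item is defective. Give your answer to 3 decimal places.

Posterior P(H) ≈ 0.970

With H the event that the item is defective, the joint likelihood of the observed sequence is P(data|H) = 0.901·0.901 = 0.81180 and P(data|¬H) = 0.093·0.093 = 0.0086490.
Bayes: P(H|data) = 0.255·0.81180 / (0.255·0.81180 + 0.745·0.0086490) = 0.20701/0.21345 = 0.9698.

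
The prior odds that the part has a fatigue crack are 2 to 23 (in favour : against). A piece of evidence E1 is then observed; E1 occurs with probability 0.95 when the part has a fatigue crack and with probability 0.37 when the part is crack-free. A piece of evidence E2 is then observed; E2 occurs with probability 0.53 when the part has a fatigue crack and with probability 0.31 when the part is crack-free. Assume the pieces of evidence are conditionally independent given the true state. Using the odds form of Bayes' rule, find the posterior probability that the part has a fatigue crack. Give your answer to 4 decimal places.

Posterior probability ≈ 0.2763

Prior odds = 2/23 = 0.086957. In log-odds, ln(0.086957) = -2.4423.
Add log likelihood ratios: ln(2.5676) + ln(1.7097) = 1.4793.
Posterior log-odds = -0.96308, so posterior odds = exp(-0.96308) = 0.38171. Converting, P(H|E) = 0.38171/1.3817 = 0.2763.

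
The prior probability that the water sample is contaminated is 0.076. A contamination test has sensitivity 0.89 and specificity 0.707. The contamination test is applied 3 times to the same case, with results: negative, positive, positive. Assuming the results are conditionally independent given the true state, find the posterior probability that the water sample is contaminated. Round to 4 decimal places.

Posterior P(H) ≈ 0.1056

With H the event that the water sample is contaminated, the joint likelihood of the observed sequence is P(data|H) = 0.11·0.89·0.89 = 0.087131 and P(data|¬H) = 0.707·0.293·0.293 = 0.060695.
Bayes: P(H|data) = 0.076·0.087131 / (0.076·0.087131 + 0.924·0.060695) = 0.0066220/0.062704 = 0.1056.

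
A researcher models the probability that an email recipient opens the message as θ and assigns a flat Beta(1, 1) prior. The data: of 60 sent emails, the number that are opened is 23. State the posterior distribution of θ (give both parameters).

Posterior: Beta(24, 38)

The binomial likelihood is conjugate to the Beta prior: with 23 successes and 37 failures, the posterior is Beta(1+23, 1+37) = Beta(24, 38).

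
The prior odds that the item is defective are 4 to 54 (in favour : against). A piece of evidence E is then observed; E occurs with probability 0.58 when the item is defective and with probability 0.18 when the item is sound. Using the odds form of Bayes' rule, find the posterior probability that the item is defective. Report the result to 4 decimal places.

Prior odds = 4/54 = 0.074074. In log-odds, ln(0.074074) = -2.6027.
Add log likelihood ratio: ln(3.2222) = 1.1701.
Posterior log-odds = -1.4326, so posterior odds = exp(-1.4326) = 0.23868. Converting, P(H|E) = 0.23868/1.2387 = 0.1927.

Posterior probability ≈ 0.1927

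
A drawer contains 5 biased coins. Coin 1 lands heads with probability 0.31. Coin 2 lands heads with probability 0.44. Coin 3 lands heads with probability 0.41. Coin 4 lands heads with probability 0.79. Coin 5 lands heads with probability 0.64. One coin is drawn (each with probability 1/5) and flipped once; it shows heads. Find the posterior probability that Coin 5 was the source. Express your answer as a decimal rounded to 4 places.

Posterior probability ≈ 0.2471

Tabulate prior·likelihood by source: [1] prior 0.2, lik 0.31, product 0.06200; [2] prior 0.2, lik 0.44, product 0.08800; [3] prior 0.2, lik 0.41, product 0.08200; [4] prior 0.2, lik 0.79, product 0.1580; [5] prior 0.2, lik 0.64, product 0.1280.
Normalizing constant = 0.51800; the posterior for Coin 5 is its product over the sum, 0.1280/0.51800 = 0.2471.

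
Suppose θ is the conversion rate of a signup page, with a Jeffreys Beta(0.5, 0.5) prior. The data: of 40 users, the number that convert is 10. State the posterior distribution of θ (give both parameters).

Posterior: Beta(10.5, 30.5)

The binomial likelihood is conjugate to the Beta prior: with 10 successes and 30 failures, the posterior is Beta(0.5+10, 0.5+30) = Beta(10.5, 30.5).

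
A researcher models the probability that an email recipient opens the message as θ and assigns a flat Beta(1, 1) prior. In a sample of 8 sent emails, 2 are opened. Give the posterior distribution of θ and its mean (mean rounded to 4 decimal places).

Posterior: Beta(3, 7); mean ≈ 0.3000

The binomial likelihood is conjugate to the Beta prior: with 2 successes and 6 failures, the posterior is Beta(1+2, 1+6) = Beta(3, 7).
E[θ | data] = 3/(3+7) = 0.3000.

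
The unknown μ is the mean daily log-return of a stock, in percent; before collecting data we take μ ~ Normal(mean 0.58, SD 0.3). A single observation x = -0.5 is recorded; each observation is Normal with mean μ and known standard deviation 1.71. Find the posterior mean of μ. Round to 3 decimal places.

With known σ, the Normal prior is conjugate. Weight on the data is w = (n/σ²)/(n/σ² + 1/τ₀²) = 0.341986/(0.341986+11.1111) = 0.029860.
Posterior mean = w·x̄ + (1−w)·μ₀ = 0.029860·-0.5 + 0.97014·0.58 = 0.548.

Posterior mean ≈ 0.548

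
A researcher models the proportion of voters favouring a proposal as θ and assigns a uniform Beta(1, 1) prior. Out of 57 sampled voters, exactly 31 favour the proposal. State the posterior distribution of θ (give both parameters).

Posterior: Beta(32, 27)

The binomial likelihood is conjugate to the Beta prior: with 31 successes and 26 failures, the posterior is Beta(1+31, 1+26) = Beta(32, 27).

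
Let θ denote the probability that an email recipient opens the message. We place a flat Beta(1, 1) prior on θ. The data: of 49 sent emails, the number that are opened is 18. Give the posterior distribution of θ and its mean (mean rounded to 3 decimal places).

Posterior: Beta(19, 32); mean ≈ 0.373

The binomial likelihood is conjugate to the Beta prior: with 18 successes and 31 failures, the posterior is Beta(1+18, 1+31) = Beta(19, 32).
Posterior mean = α/(α+β) = 19/51 = 0.373.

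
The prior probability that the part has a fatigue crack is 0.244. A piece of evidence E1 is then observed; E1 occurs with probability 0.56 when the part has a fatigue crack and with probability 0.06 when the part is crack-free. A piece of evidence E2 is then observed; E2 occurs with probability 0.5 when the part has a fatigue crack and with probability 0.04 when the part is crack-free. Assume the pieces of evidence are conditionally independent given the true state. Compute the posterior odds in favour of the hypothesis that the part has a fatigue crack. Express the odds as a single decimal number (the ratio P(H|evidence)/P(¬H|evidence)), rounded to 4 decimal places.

Prior odds = 0.244/(1−0.244) = 0.32275. In log-odds, ln(0.32275) = -1.1309.
Add log likelihood ratios: ln(9.3333) + ln(12.500) = 4.7593.
Posterior log-odds = 3.6284, so posterior odds = exp(3.6284) = 37.654.

Posterior odds ≈ 37.6543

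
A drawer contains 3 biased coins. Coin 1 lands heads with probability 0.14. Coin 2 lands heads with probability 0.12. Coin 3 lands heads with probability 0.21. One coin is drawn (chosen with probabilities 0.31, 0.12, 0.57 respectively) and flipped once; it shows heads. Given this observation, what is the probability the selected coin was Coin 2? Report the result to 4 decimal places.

P(heads|C1) = 0.14; P(heads|C2) = 0.12; P(heads|C3) = 0.21.
Prior × likelihood for each source: 0.31·0.14=0.04340, 0.12·0.12=0.01440, 0.57·0.21=0.1197. Summing gives P(heads) = 0.17750.
P(Coin 2 | heads) = 0.01440 / 0.17750 = 0.0811.

Posterior probability ≈ 0.0811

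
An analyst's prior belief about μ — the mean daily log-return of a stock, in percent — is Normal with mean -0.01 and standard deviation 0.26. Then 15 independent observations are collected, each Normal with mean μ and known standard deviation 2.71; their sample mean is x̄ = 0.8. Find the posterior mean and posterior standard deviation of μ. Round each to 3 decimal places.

Posterior mean ≈ 0.088; posterior SD ≈ 0.244

Prior precision 1/τ₀² = 1/0.26² = 14.7929; data precision n/σ² = 15/2.71² = 2.04246.
Posterior precision = 14.7929 + 2.04246 = 16.8354, giving posterior SD = 1/√16.8354 = 0.244.
Posterior mean = (14.7929·-0.01 + 2.04246·0.8) / 16.8354 = 0.088.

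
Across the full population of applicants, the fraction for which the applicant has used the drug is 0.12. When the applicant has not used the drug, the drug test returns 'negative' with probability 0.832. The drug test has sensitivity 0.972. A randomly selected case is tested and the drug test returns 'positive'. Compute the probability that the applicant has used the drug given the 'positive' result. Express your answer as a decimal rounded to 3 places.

Write H for 'the applicant has used the drug'. Prior odds H:¬H = 0.12/0.88 = 0.13636. For the 'positive' outcome, the likelihood ratio is 0.972/0.168 = 5.7857.
Posterior odds = 0.13636 × 5.7857 = 0.78896, so P(H|E) = 0.78896/(1+0.78896) = 0.441.

P(H | E) ≈ 0.441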